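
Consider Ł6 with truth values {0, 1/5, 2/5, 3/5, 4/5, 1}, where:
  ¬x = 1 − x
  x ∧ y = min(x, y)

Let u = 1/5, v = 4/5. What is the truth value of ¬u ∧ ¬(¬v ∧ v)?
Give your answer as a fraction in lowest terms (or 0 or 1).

4/5

¬u = ¬1/5 = 4/5
¬v = ¬4/5 = 1/5
¬v ∧ v = 1/5 ∧ 4/5 = 1/5
¬(¬v ∧ v) = ¬1/5 = 4/5
¬u ∧ ¬(¬v ∧ v) = 4/5 ∧ 4/5 = 4/5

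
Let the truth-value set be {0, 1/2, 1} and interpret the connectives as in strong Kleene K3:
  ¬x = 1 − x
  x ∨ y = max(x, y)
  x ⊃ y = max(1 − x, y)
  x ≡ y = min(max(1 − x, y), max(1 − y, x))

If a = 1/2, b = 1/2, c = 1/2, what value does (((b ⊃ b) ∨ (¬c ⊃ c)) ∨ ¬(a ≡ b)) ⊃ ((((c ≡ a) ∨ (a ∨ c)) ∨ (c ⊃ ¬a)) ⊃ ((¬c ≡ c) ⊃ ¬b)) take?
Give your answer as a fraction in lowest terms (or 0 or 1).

b ⊃ b = 1/2 ⊃ 1/2 = 1/2
¬c = ¬1/2 = 1/2
¬c ⊃ c = 1/2 ⊃ 1/2 = 1/2
(b ⊃ b) ∨ (¬c ⊃ c) = 1/2 ∨ 1/2 = 1/2
a ≡ b = 1/2 ≡ 1/2 = 1/2
¬(a ≡ b) = ¬1/2 = 1/2
((b ⊃ b) ∨ (¬c ⊃ c)) ∨ ¬(a ≡ b) = 1/2 ∨ 1/2 = 1/2
c ≡ a = 1/2 ≡ 1/2 = 1/2
a ∨ c = 1/2 ∨ 1/2 = 1/2
(c ≡ a) ∨ (a ∨ c) = 1/2 ∨ 1/2 = 1/2
¬a = ¬1/2 = 1/2
c ⊃ ¬a = 1/2 ⊃ 1/2 = 1/2
((c ≡ a) ∨ (a ∨ c)) ∨ (c ⊃ ¬a) = 1/2 ∨ 1/2 = 1/2
¬c = ¬1/2 = 1/2
¬c ≡ c = 1/2 ≡ 1/2 = 1/2
¬b = ¬1/2 = 1/2
(¬c ≡ c) ⊃ ¬b = 1/2 ⊃ 1/2 = 1/2
(((c ≡ a) ∨ (a ∨ c)) ∨ (c ⊃ ¬a)) ⊃ ((¬c ≡ c) ⊃ ¬b) = 1/2 ⊃ 1/2 = 1/2
(((b ⊃ b) ∨ (¬c ⊃ c)) ∨ ¬(a ≡ b)) ⊃ ((((c ≡ a) ∨ (a ∨ c)) ∨ (c ⊃ ¬a)) ⊃ ((¬c ≡ c) ⊃ ¬b)) = 1/2 ⊃ 1/2 = 1/2

1/2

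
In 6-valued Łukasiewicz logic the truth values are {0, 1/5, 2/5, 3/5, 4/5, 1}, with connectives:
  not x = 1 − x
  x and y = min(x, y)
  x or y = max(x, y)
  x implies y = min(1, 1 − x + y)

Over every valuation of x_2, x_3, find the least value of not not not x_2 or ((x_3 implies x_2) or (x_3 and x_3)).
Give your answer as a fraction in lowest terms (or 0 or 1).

Take x_2 = 1/5, x_3 = 2/5:
not x_2 = not 1/5 = 4/5
not not x_2 = not 4/5 = 1/5
not not not x_2 = not 1/5 = 4/5
x_3 implies x_2 = 2/5 implies 1/5 = 4/5
x_3 and x_3 = 2/5 and 2/5 = 2/5
(x_3 implies x_2) or (x_3 and x_3) = 4/5 or 2/5 = 4/5
not not not x_2 or ((x_3 implies x_2) or (x_3 and x_3)) = 4/5 or 4/5 = 4/5
No assignment yields a value below 4/5, so this is the minimum.

4/5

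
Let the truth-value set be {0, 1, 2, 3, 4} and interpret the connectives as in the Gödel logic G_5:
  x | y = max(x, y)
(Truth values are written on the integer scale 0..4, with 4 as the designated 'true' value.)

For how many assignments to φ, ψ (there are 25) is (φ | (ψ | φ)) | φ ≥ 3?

16

value 4: 9 assignments (counts)
value 3: 7 assignments (counts)
value 2: 5 assignments
value 1: 3 assignments
value 0: 1 assignment
So 16 of the 25 assignments meet the threshold.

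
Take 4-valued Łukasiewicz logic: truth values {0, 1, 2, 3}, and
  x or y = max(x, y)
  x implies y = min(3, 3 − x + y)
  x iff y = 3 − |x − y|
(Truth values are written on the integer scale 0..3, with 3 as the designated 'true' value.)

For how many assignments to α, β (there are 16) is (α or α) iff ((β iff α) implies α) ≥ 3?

α = 0, β = 0 ↦ 3  ≥
α = 0, β = 1 ↦ 2  <
α = 0, β = 2 ↦ 1  <
α = 0, β = 3 ↦ 0  <
α = 1, β = 0 ↦ 2  <
α = 1, β = 1 ↦ 3  ≥
α = 1, β = 2 ↦ 2  <
α = 1, β = 3 ↦ 1  <
α = 2, β = 0 ↦ 2  <
α = 2, β = 1 ↦ 2  <
α = 2, β = 2 ↦ 3  ≥
α = 2, β = 3 ↦ 2  <
α = 3, β = 0 ↦ 3  ≥
α = 3, β = 1 ↦ 3  ≥
α = 3, β = 2 ↦ 3  ≥
α = 3, β = 3 ↦ 3  ≥
So 7 of the 16 assignments meet the threshold.

7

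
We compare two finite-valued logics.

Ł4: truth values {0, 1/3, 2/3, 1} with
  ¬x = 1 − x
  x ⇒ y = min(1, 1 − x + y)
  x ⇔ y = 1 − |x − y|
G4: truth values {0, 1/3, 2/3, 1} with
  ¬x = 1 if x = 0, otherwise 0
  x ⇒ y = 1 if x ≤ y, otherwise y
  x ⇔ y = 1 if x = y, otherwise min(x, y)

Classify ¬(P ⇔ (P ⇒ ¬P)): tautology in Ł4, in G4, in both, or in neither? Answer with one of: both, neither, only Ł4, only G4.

only G4

In Ł4: at P = 1/3 the value is 2/3 — not a tautology.
In G4: every assignment gives 1 — tautology.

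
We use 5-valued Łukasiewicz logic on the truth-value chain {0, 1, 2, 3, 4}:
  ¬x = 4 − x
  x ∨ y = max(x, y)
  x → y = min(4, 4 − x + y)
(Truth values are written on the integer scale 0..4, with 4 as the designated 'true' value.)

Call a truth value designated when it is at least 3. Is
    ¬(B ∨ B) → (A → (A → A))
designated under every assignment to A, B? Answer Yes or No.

Yes

At A = 4, B = 1, for instance:
B ∨ B = 1 ∨ 1 = 1
¬(B ∨ B) = ¬1 = 3
A → A = 4 → 4 = 4
A → (A → A) = 4 → 4 = 4
¬(B ∨ B) → (A → (A → A)) = 3 → 4 = 4
and checking the remaining 24 assignments likewise gives ≥ 3 in every case.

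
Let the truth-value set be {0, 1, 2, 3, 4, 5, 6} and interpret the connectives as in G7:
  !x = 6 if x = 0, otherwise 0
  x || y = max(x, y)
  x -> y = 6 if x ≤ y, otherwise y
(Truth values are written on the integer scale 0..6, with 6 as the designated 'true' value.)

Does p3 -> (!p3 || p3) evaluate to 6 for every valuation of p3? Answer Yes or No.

Yes

p3 = 0 ↦ 6
p3 = 1 ↦ 6
p3 = 2 ↦ 6
p3 = 3 ↦ 6
p3 = 4 ↦ 6
p3 = 5 ↦ 6
p3 = 6 ↦ 6
Every assignment gives a value ≥ 6.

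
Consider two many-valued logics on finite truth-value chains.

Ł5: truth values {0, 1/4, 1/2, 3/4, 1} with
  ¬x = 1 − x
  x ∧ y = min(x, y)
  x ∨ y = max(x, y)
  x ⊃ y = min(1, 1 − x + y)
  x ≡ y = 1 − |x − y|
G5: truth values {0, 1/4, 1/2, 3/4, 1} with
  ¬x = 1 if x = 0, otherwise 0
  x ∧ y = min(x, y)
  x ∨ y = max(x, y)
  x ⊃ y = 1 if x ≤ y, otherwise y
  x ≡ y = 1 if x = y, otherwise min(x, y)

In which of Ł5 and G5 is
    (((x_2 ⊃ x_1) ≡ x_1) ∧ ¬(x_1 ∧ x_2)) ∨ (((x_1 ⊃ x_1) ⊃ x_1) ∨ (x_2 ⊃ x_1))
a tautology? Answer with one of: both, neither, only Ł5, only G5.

In Ł5: at x_1 = 0, x_2 = 1/4 the value is 3/4 — not a tautology.
In G5: at x_1 = 1/4, x_2 = 1/2 the value is 1/4 — not a tautology.

neither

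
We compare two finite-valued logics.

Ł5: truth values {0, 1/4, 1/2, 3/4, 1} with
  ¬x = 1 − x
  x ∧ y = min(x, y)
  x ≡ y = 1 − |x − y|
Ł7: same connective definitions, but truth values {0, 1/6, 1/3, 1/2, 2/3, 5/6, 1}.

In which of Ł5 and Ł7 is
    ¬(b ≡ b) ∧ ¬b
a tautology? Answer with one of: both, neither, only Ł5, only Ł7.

In Ł5: at b = 0 the value is 0 — not a tautology.
In Ł7: at b = 0 the value is 0 — not a tautology.

neither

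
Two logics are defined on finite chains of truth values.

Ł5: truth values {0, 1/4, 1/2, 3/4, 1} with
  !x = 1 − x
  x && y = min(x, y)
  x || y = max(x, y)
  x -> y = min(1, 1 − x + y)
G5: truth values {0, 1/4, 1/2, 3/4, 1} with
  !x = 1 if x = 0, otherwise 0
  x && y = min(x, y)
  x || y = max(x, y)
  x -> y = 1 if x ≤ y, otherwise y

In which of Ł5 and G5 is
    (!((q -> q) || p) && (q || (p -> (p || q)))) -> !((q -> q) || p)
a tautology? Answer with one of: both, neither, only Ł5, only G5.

both

In Ł5: every assignment gives 1 — tautology.
In G5: every assignment gives 1 — tautology.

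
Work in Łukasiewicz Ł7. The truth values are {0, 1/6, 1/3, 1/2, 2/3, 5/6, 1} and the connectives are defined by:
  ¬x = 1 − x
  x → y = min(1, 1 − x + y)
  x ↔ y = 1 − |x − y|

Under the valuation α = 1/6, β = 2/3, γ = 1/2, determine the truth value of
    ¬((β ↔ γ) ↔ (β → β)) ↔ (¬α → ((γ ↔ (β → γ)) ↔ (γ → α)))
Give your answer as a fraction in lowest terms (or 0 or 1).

β ↔ γ = 2/3 ↔ 1/2 = 5/6
β → β = 2/3 → 2/3 = 1
(β ↔ γ) ↔ (β → β) = 5/6 ↔ 1 = 5/6
¬((β ↔ γ) ↔ (β → β)) = ¬5/6 = 1/6
¬α = ¬1/6 = 5/6
β → γ = 2/3 → 1/2 = 5/6
γ ↔ (β → γ) = 1/2 ↔ 5/6 = 2/3
γ → α = 1/2 → 1/6 = 2/3
(γ ↔ (β → γ)) ↔ (γ → α) = 2/3 ↔ 2/3 = 1
¬α → ((γ ↔ (β → γ)) ↔ (γ → α)) = 5/6 → 1 = 1
¬((β ↔ γ) ↔ (β → β)) ↔ (¬α → ((γ ↔ (β → γ)) ↔ (γ → α))) = 1/6 ↔ 1 = 1/6

1/6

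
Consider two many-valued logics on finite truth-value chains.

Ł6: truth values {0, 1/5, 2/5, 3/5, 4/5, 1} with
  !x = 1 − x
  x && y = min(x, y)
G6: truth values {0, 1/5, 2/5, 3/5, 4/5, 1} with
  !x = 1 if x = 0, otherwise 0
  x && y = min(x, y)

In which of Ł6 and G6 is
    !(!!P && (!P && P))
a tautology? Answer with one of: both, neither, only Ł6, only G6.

only G6

In Ł6: at P = 1/5 the value is 4/5 — not a tautology.
In G6: every assignment gives 1 — tautology.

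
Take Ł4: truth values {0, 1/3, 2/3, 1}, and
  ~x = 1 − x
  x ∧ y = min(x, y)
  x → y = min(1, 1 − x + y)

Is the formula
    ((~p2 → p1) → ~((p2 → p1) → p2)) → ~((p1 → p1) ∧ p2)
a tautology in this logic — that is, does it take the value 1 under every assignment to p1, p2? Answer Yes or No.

No

Counterexample: take p1 = 0, p2 = 1/3.
~p2 = ~1/3 = 2/3
~p2 → p1 = 2/3 → 0 = 1/3
p2 → p1 = 1/3 → 0 = 2/3
(p2 → p1) → p2 = 2/3 → 1/3 = 2/3
~((p2 → p1) → p2) = ~2/3 = 1/3
(~p2 → p1) → ~((p2 → p1) → p2) = 1/3 → 1/3 = 1
p1 → p1 = 0 → 0 = 1
(p1 → p1) ∧ p2 = 1 ∧ 1/3 = 1/3
~((p1 → p1) ∧ p2) = ~1/3 = 2/3
((~p2 → p1) → ~((p2 → p1) → p2)) → ~((p1 → p1) ∧ p2) = 1 → 2/3 = 2/3
This gives 2/3 ≠ 1.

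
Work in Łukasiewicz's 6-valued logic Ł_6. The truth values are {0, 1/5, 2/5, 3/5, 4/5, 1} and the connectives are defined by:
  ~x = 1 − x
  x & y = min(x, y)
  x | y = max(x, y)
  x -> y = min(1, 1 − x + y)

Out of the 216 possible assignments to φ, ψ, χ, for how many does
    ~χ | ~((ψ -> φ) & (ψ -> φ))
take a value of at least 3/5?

value 1: 41 assignments (counts)
value 4/5: 43 assignments (counts)
value 3/5: 42 assignments (counts)
value 2/5: 38 assignments
value 1/5: 31 assignments
value 0: 21 assignments
So 126 of the 216 assignments meet the threshold.

126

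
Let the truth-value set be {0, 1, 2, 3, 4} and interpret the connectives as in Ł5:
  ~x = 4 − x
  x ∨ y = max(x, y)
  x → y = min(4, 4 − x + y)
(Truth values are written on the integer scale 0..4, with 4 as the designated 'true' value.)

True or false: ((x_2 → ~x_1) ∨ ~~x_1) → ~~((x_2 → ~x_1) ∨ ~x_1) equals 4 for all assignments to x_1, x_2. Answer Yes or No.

Counterexample: take x_1 = 3, x_2 = 3.
~x_1 = ~3 = 1
x_2 → ~x_1 = 3 → 1 = 2
~x_1 = ~3 = 1
~~x_1 = ~1 = 3
(x_2 → ~x_1) ∨ ~~x_1 = 2 ∨ 3 = 3
~x_1 = ~3 = 1
x_2 → ~x_1 = 3 → 1 = 2
~x_1 = ~3 = 1
(x_2 → ~x_1) ∨ ~x_1 = 2 ∨ 1 = 2
~((x_2 → ~x_1) ∨ ~x_1) = ~2 = 2
~~((x_2 → ~x_1) ∨ ~x_1) = ~2 = 2
((x_2 → ~x_1) ∨ ~~x_1) → ~~((x_2 → ~x_1) ∨ ~x_1) = 3 → 2 = 3
This gives 3 ≠ 4.

No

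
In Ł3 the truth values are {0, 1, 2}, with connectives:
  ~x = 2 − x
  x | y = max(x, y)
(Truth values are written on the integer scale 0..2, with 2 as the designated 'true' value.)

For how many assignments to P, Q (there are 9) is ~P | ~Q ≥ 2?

5

P = 0, Q = 0 ↦ 2  ≥
P = 0, Q = 1 ↦ 2  ≥
P = 0, Q = 2 ↦ 2  ≥
P = 1, Q = 0 ↦ 2  ≥
P = 1, Q = 1 ↦ 1  <
P = 1, Q = 2 ↦ 1  <
P = 2, Q = 0 ↦ 2  ≥
P = 2, Q = 1 ↦ 1  <
P = 2, Q = 2 ↦ 0  <
So 5 of the 9 assignments meet the threshold.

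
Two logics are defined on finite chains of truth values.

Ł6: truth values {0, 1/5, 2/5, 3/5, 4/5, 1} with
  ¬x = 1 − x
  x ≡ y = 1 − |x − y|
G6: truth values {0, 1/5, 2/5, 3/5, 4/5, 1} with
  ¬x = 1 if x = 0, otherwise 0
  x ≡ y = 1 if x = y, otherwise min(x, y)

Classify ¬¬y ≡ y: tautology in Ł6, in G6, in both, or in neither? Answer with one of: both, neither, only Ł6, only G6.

only Ł6

In Ł6: every assignment gives 1 — tautology.
In G6: at y = 1/5 the value is 1/5 — not a tautology.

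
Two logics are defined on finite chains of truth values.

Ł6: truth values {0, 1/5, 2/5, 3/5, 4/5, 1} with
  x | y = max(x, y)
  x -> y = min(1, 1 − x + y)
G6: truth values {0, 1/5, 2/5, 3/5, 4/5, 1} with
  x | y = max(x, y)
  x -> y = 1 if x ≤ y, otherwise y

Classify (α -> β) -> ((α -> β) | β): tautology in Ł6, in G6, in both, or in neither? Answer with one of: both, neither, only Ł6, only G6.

In Ł6: every assignment gives 1 — tautology.
In G6: every assignment gives 1 — tautology.

both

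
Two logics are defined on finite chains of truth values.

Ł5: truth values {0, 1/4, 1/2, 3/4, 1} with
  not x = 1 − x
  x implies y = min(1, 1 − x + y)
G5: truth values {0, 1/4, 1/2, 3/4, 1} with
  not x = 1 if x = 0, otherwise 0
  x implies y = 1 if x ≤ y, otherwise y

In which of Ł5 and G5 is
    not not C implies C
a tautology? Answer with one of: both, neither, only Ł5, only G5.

only Ł5

In Ł5: every assignment gives 1 — tautology.
In G5: at C = 1/4 the value is 1/4 — not a tautology.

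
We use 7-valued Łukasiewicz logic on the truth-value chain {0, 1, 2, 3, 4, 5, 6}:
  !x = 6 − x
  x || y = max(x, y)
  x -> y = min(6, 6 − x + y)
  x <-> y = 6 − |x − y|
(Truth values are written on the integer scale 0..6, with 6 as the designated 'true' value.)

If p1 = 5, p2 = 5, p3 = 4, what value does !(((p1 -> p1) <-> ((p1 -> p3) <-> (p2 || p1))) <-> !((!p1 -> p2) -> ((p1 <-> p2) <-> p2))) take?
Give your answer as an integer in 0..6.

5

p1 -> p1 = 5 -> 5 = 6
p1 -> p3 = 5 -> 4 = 5
p2 || p1 = 5 || 5 = 5
(p1 -> p3) <-> (p2 || p1) = 5 <-> 5 = 6
(p1 -> p1) <-> ((p1 -> p3) <-> (p2 || p1)) = 6 <-> 6 = 6
!p1 = !5 = 1
!p1 -> p2 = 1 -> 5 = 6
p1 <-> p2 = 5 <-> 5 = 6
(p1 <-> p2) <-> p2 = 6 <-> 5 = 5
(!p1 -> p2) -> ((p1 <-> p2) <-> p2) = 6 -> 5 = 5
!((!p1 -> p2) -> ((p1 <-> p2) <-> p2)) = !5 = 1
((p1 -> p1) <-> ((p1 -> p3) <-> (p2 || p1))) <-> !((!p1 -> p2) -> ((p1 <-> p2) <-> p2)) = 6 <-> 1 = 1
!(((p1 -> p1) <-> ((p1 -> p3) <-> (p2 || p1))) <-> !((!p1 -> p2) -> ((p1 <-> p2) <-> p2))) = !1 = 5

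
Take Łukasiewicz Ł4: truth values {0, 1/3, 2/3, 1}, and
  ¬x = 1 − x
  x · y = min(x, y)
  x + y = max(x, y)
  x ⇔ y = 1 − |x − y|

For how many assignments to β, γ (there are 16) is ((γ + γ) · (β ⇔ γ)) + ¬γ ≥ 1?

β = 0, γ = 0 ↦ 1  ≥
β = 0, γ = 1/3 ↦ 2/3  <
β = 0, γ = 2/3 ↦ 1/3  <
β = 0, γ = 1 ↦ 0  <
β = 1/3, γ = 0 ↦ 1  ≥
β = 1/3, γ = 1/3 ↦ 2/3  <
β = 1/3, γ = 2/3 ↦ 2/3  <
β = 1/3, γ = 1 ↦ 1/3  <
β = 2/3, γ = 0 ↦ 1  ≥
β = 2/3, γ = 1/3 ↦ 2/3  <
β = 2/3, γ = 2/3 ↦ 2/3  <
β = 2/3, γ = 1 ↦ 2/3  <
β = 1, γ = 0 ↦ 1  ≥
β = 1, γ = 1/3 ↦ 2/3  <
β = 1, γ = 2/3 ↦ 2/3  <
β = 1, γ = 1 ↦ 1  ≥
So 5 of the 16 assignments meet the threshold.

5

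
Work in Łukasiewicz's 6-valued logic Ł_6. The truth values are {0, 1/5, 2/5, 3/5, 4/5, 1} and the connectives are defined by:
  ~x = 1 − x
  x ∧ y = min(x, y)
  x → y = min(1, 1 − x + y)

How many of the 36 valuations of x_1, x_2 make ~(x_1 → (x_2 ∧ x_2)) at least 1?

1

value 1: 1 assignment (counts)
value 4/5: 2 assignments
value 3/5: 3 assignments
value 2/5: 4 assignments
value 1/5: 5 assignments
value 0: 21 assignments
So 1 of the 36 assignments meets the threshold.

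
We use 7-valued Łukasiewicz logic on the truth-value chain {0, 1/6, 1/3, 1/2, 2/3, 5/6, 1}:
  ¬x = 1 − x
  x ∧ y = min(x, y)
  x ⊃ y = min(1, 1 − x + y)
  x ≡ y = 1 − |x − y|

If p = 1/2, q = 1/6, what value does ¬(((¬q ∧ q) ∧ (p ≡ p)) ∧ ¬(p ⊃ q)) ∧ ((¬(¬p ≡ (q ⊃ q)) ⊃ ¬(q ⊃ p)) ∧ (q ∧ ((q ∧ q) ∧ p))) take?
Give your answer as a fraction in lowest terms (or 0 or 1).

¬q = ¬1/6 = 5/6
¬q ∧ q = 5/6 ∧ 1/6 = 1/6
p ≡ p = 1/2 ≡ 1/2 = 1
(¬q ∧ q) ∧ (p ≡ p) = 1/6 ∧ 1 = 1/6
p ⊃ q = 1/2 ⊃ 1/6 = 2/3
¬(p ⊃ q) = ¬2/3 = 1/3
((¬q ∧ q) ∧ (p ≡ p)) ∧ ¬(p ⊃ q) = 1/6 ∧ 1/3 = 1/6
¬(((¬q ∧ q) ∧ (p ≡ p)) ∧ ¬(p ⊃ q)) = ¬1/6 = 5/6
¬p = ¬1/2 = 1/2
q ⊃ q = 1/6 ⊃ 1/6 = 1
¬p ≡ (q ⊃ q) = 1/2 ≡ 1 = 1/2
¬(¬p ≡ (q ⊃ q)) = ¬1/2 = 1/2
q ⊃ p = 1/6 ⊃ 1/2 = 1
¬(q ⊃ p) = ¬1 = 0
¬(¬p ≡ (q ⊃ q)) ⊃ ¬(q ⊃ p) = 1/2 ⊃ 0 = 1/2
q ∧ q = 1/6 ∧ 1/6 = 1/6
(q ∧ q) ∧ p = 1/6 ∧ 1/2 = 1/6
q ∧ ((q ∧ q) ∧ p) = 1/6 ∧ 1/6 = 1/6
(¬(¬p ≡ (q ⊃ q)) ⊃ ¬(q ⊃ p)) ∧ (q ∧ ((q ∧ q) ∧ p)) = 1/2 ∧ 1/6 = 1/6
¬(((¬q ∧ q) ∧ (p ≡ p)) ∧ ¬(p ⊃ q)) ∧ ((¬(¬p ≡ (q ⊃ q)) ⊃ ¬(q ⊃ p)) ∧ (q ∧ ((q ∧ q) ∧ p))) = 5/6 ∧ 1/6 = 1/6

1/6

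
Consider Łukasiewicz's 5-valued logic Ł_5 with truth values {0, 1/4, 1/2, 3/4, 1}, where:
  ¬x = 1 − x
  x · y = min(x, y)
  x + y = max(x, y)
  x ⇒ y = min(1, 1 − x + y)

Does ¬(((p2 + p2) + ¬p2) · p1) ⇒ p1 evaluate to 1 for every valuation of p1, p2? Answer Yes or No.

No

Counterexample: take p1 = 0, p2 = 0.
p2 + p2 = 0 + 0 = 0
¬p2 = ¬0 = 1
(p2 + p2) + ¬p2 = 0 + 1 = 1
((p2 + p2) + ¬p2) · p1 = 1 · 0 = 0
¬(((p2 + p2) + ¬p2) · p1) = ¬0 = 1
¬(((p2 + p2) + ¬p2) · p1) ⇒ p1 = 1 ⇒ 0 = 0
This gives 0 ≠ 1.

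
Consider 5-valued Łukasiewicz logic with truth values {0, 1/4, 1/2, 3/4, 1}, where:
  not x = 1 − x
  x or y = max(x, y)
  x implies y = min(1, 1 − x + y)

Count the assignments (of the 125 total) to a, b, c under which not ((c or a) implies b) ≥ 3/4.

25

value 1: 9 assignments (counts)
value 3/4: 16 assignments (counts)
value 1/2: 21 assignments
value 1/4: 24 assignments
value 0: 55 assignments
So 25 of the 125 assignments meet the threshold.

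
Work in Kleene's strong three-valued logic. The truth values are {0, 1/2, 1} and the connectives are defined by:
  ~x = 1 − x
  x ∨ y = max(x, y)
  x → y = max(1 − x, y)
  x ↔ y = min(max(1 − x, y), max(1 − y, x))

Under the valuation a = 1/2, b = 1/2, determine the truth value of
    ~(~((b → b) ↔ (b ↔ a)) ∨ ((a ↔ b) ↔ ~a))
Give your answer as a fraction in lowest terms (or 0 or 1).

1/2

b → b = 1/2 → 1/2 = 1/2
b ↔ a = 1/2 ↔ 1/2 = 1/2
(b → b) ↔ (b ↔ a) = 1/2 ↔ 1/2 = 1/2
~((b → b) ↔ (b ↔ a)) = ~1/2 = 1/2
a ↔ b = 1/2 ↔ 1/2 = 1/2
~a = ~1/2 = 1/2
(a ↔ b) ↔ ~a = 1/2 ↔ 1/2 = 1/2
~((b → b) ↔ (b ↔ a)) ∨ ((a ↔ b) ↔ ~a) = 1/2 ∨ 1/2 = 1/2
~(~((b → b) ↔ (b ↔ a)) ∨ ((a ↔ b) ↔ ~a)) = ~1/2 = 1/2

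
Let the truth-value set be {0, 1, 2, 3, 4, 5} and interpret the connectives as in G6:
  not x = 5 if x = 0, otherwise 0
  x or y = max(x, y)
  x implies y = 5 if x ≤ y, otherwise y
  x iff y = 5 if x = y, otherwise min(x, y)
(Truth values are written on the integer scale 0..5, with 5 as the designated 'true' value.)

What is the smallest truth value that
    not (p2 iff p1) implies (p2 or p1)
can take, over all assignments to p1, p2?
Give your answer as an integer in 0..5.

1

Take p1 = 0, p2 = 1:
p2 iff p1 = 1 iff 0 = 0
not (p2 iff p1) = not 0 = 5
p2 or p1 = 1 or 0 = 1
not (p2 iff p1) implies (p2 or p1) = 5 implies 1 = 1
No assignment yields a value below 1, so this is the minimum.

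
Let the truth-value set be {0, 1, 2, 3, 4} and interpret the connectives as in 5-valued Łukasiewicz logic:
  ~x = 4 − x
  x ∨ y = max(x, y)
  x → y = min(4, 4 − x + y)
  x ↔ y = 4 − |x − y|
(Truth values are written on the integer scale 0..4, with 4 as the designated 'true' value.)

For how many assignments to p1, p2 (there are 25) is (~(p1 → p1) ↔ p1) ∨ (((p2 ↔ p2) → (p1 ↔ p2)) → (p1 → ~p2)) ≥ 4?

value 4: 21 assignments (counts)
value 2: 3 assignments
value 0: 1 assignment
So 21 of the 25 assignments meet the threshold.

21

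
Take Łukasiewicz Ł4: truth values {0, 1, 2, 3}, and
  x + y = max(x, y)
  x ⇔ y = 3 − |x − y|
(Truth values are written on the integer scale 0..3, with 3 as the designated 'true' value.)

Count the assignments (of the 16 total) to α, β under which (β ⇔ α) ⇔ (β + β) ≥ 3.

5

α = 0, β = 0 ↦ 0  <
α = 0, β = 1 ↦ 2  <
α = 0, β = 2 ↦ 2  <
α = 0, β = 3 ↦ 0  <
α = 1, β = 0 ↦ 1  <
α = 1, β = 1 ↦ 1  <
α = 1, β = 2 ↦ 3  ≥
α = 1, β = 3 ↦ 1  <
α = 2, β = 0 ↦ 2  <
α = 2, β = 1 ↦ 2  <
α = 2, β = 2 ↦ 2  <
α = 2, β = 3 ↦ 2  <
α = 3, β = 0 ↦ 3  ≥
α = 3, β = 1 ↦ 3  ≥
α = 3, β = 2 ↦ 3  ≥
α = 3, β = 3 ↦ 3  ≥
So 5 of the 16 assignments meet the threshold.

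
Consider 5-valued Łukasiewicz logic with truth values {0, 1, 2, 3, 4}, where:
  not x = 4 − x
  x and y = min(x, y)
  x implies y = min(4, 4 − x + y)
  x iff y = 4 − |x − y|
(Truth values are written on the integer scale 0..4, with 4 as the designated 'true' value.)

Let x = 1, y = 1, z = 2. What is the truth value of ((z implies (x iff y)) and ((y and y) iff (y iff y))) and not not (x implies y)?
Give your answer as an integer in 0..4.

x iff y = 1 iff 1 = 4
z implies (x iff y) = 2 implies 4 = 4
y and y = 1 and 1 = 1
y iff y = 1 iff 1 = 4
(y and y) iff (y iff y) = 1 iff 4 = 1
(z implies (x iff y)) and ((y and y) iff (y iff y)) = 4 and 1 = 1
x implies y = 1 implies 1 = 4
not (x implies y) = not 4 = 0
not not (x implies y) = not 0 = 4
((z implies (x iff y)) and ((y and y) iff (y iff y))) and not not (x implies y) = 1 and 4 = 1

1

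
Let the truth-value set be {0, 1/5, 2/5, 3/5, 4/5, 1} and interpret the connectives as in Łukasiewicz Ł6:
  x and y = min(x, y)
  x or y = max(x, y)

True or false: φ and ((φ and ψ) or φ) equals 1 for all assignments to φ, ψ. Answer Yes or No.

No

Counterexample: take φ = 0, ψ = 0.
φ and ψ = 0 and 0 = 0
(φ and ψ) or φ = 0 or 0 = 0
φ and ((φ and ψ) or φ) = 0 and 0 = 0
This gives 0 ≠ 1.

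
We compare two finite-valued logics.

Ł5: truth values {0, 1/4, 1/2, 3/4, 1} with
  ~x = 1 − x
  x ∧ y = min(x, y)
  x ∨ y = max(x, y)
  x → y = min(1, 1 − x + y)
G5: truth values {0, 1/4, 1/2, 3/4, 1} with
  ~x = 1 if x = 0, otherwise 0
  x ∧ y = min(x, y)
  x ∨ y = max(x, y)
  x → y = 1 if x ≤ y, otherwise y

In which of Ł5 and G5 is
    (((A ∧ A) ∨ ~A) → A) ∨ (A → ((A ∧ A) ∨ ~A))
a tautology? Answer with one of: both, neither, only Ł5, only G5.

both

In Ł5: every assignment gives 1 — tautology.
In G5: every assignment gives 1 — tautology.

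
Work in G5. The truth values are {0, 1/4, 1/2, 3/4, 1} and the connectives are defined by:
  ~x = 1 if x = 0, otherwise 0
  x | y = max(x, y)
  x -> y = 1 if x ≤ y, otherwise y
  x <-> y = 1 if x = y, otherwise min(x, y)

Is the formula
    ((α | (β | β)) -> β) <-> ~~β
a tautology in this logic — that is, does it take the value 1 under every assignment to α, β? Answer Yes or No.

No

Counterexample: take α = 0, β = 0.
β | β = 0 | 0 = 0
α | (β | β) = 0 | 0 = 0
(α | (β | β)) -> β = 0 -> 0 = 1
~β = ~0 = 1
~~β = ~1 = 0
((α | (β | β)) -> β) <-> ~~β = 1 <-> 0 = 0
This gives 0 ≠ 1.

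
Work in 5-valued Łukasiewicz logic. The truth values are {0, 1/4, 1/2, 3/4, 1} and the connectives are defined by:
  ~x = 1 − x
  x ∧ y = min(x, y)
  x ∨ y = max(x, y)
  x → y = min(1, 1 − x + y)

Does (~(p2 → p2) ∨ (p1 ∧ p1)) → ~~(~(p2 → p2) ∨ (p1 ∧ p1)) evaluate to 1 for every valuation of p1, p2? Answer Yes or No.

At p1 = 1/4, p2 = 3/4, for instance:
p2 → p2 = 3/4 → 3/4 = 1
~(p2 → p2) = ~1 = 0
p1 ∧ p1 = 1/4 ∧ 1/4 = 1/4
~(p2 → p2) ∨ (p1 ∧ p1) = 0 ∨ 1/4 = 1/4
~(~(p2 → p2) ∨ (p1 ∧ p1)) = ~1/4 = 3/4
~~(~(p2 → p2) ∨ (p1 ∧ p1)) = ~3/4 = 1/4
(~(p2 → p2) ∨ (p1 ∧ p1)) → ~~(~(p2 → p2) ∨ (p1 ∧ p1)) = 1/4 → 1/4 = 1
and checking the remaining 24 assignments likewise gives ≥ 1 in every case.

Yes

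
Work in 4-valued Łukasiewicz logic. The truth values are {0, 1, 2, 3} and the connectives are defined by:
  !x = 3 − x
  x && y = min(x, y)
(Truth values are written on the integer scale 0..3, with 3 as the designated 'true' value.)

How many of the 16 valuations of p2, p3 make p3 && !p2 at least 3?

p2 = 0, p3 = 0 ↦ 0  <
p2 = 0, p3 = 1 ↦ 1  <
p2 = 0, p3 = 2 ↦ 2  <
p2 = 0, p3 = 3 ↦ 3  ≥
p2 = 1, p3 = 0 ↦ 0  <
p2 = 1, p3 = 1 ↦ 1  <
p2 = 1, p3 = 2 ↦ 2  <
p2 = 1, p3 = 3 ↦ 2  <
p2 = 2, p3 = 0 ↦ 0  <
p2 = 2, p3 = 1 ↦ 1  <
p2 = 2, p3 = 2 ↦ 1  <
p2 = 2, p3 = 3 ↦ 1  <
p2 = 3, p3 = 0 ↦ 0  <
p2 = 3, p3 = 1 ↦ 0  <
p2 = 3, p3 = 2 ↦ 0  <
p2 = 3, p3 = 3 ↦ 0  <
So 1 of the 16 assignments meets the threshold.

1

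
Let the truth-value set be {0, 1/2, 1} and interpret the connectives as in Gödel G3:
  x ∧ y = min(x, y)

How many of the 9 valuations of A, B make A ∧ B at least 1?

A = 0, B = 0 ↦ 0  <
A = 0, B = 1/2 ↦ 0  <
A = 0, B = 1 ↦ 0  <
A = 1/2, B = 0 ↦ 0  <
A = 1/2, B = 1/2 ↦ 1/2  <
A = 1/2, B = 1 ↦ 1/2  <
A = 1, B = 0 ↦ 0  <
A = 1, B = 1/2 ↦ 1/2  <
A = 1, B = 1 ↦ 1  ≥
So 1 of the 9 assignments meets the threshold.

1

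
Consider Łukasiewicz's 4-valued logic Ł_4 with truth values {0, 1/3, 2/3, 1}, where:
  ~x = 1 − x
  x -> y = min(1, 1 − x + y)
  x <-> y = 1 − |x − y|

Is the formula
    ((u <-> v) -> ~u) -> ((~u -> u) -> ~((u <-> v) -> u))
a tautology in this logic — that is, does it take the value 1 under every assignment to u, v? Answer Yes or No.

No

Counterexample: take u = 1/3, v = 0.
u <-> v = 1/3 <-> 0 = 2/3
~u = ~1/3 = 2/3
(u <-> v) -> ~u = 2/3 -> 2/3 = 1
~u = ~1/3 = 2/3
~u -> u = 2/3 -> 1/3 = 2/3
u <-> v = 1/3 <-> 0 = 2/3
(u <-> v) -> u = 2/3 -> 1/3 = 2/3
~((u <-> v) -> u) = ~2/3 = 1/3
(~u -> u) -> ~((u <-> v) -> u) = 2/3 -> 1/3 = 2/3
((u <-> v) -> ~u) -> ((~u -> u) -> ~((u <-> v) -> u)) = 1 -> 2/3 = 2/3
This gives 2/3 ≠ 1.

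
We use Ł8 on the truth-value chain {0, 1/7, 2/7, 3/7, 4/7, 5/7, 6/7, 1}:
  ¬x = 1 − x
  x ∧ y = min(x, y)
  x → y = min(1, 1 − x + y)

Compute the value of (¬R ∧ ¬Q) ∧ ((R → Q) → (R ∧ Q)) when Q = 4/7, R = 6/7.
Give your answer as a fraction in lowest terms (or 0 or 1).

1/7

¬R = ¬6/7 = 1/7
¬Q = ¬4/7 = 3/7
¬R ∧ ¬Q = 1/7 ∧ 3/7 = 1/7
R → Q = 6/7 → 4/7 = 5/7
R ∧ Q = 6/7 ∧ 4/7 = 4/7
(R → Q) → (R ∧ Q) = 5/7 → 4/7 = 6/7
(¬R ∧ ¬Q) ∧ ((R → Q) → (R ∧ Q)) = 1/7 ∧ 6/7 = 1/7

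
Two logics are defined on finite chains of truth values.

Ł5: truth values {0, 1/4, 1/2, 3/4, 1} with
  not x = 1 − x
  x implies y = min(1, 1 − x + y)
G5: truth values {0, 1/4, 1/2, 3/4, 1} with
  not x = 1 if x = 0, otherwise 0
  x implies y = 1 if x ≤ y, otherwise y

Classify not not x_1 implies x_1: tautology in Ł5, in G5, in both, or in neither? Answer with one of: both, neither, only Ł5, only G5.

only Ł5

In Ł5: every assignment gives 1 — tautology.
In G5: at x_1 = 1/4 the value is 1/4 — not a tautology.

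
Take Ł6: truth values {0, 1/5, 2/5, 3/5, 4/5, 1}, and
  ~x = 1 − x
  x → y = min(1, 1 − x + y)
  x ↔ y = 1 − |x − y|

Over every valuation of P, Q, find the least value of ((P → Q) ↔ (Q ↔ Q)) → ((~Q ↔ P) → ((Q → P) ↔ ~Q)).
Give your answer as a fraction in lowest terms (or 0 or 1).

Take P = 2/5, Q = 3/5:
P → Q = 2/5 → 3/5 = 1
Q ↔ Q = 3/5 ↔ 3/5 = 1
(P → Q) ↔ (Q ↔ Q) = 1 ↔ 1 = 1
~Q = ~3/5 = 2/5
~Q ↔ P = 2/5 ↔ 2/5 = 1
Q → P = 3/5 → 2/5 = 4/5
~Q = ~3/5 = 2/5
(Q → P) ↔ ~Q = 4/5 ↔ 2/5 = 3/5
(~Q ↔ P) → ((Q → P) ↔ ~Q) = 1 → 3/5 = 3/5
((P → Q) ↔ (Q ↔ Q)) → ((~Q ↔ P) → ((Q → P) ↔ ~Q)) = 1 → 3/5 = 3/5
No assignment yields a value below 3/5, so this is the minimum.

3/5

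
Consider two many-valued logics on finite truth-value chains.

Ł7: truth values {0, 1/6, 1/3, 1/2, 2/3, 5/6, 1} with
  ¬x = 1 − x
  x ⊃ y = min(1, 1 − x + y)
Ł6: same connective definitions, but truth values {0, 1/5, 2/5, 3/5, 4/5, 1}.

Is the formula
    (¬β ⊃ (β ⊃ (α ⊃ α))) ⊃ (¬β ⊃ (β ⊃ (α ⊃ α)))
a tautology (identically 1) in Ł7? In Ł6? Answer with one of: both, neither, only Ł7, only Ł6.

both

In Ł7: every assignment gives 1 — tautology.
In Ł6: every assignment gives 1 — tautology.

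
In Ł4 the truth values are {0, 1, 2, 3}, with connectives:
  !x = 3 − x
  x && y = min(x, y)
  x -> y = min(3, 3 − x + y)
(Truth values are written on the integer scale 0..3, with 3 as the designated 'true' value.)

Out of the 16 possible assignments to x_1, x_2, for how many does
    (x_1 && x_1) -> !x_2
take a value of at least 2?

13

x_1 = 0, x_2 = 0 ↦ 3  ≥
x_1 = 0, x_2 = 1 ↦ 3  ≥
x_1 = 0, x_2 = 2 ↦ 3  ≥
x_1 = 0, x_2 = 3 ↦ 3  ≥
x_1 = 1, x_2 = 0 ↦ 3  ≥
x_1 = 1, x_2 = 1 ↦ 3  ≥
x_1 = 1, x_2 = 2 ↦ 3  ≥
x_1 = 1, x_2 = 3 ↦ 2  ≥
x_1 = 2, x_2 = 0 ↦ 3  ≥
x_1 = 2, x_2 = 1 ↦ 3  ≥
x_1 = 2, x_2 = 2 ↦ 2  ≥
x_1 = 2, x_2 = 3 ↦ 1  <
x_1 = 3, x_2 = 0 ↦ 3  ≥
x_1 = 3, x_2 = 1 ↦ 2  ≥
x_1 = 3, x_2 = 2 ↦ 1  <
x_1 = 3, x_2 = 3 ↦ 0  <
So 13 of the 16 assignments meet the threshold.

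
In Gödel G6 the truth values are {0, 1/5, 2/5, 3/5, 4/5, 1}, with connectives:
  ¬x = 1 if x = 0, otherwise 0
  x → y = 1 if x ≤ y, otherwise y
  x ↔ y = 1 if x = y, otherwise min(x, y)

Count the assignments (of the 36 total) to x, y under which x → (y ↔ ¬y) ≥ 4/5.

value 1: 6 assignments (counts)
value 0: 30 assignments
So 6 of the 36 assignments meet the threshold.

6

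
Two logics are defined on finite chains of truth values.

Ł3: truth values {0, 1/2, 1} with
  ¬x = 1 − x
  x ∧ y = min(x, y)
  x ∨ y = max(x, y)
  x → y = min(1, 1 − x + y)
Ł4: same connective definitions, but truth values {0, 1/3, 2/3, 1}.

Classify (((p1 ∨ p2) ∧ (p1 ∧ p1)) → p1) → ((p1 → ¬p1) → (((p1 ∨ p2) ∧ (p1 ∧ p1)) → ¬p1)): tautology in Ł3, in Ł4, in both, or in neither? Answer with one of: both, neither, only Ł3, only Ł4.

both

In Ł3: every assignment gives 1 — tautology.
In Ł4: every assignment gives 1 — tautology.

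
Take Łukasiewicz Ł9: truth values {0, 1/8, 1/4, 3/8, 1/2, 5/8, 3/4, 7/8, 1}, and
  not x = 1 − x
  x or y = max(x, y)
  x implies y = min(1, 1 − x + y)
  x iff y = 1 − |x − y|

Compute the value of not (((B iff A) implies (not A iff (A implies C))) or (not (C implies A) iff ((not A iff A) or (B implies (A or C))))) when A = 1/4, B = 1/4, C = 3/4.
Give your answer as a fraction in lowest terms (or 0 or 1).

1/4

B iff A = 1/4 iff 1/4 = 1
not A = not 1/4 = 3/4
A implies C = 1/4 implies 3/4 = 1
not A iff (A implies C) = 3/4 iff 1 = 3/4
(B iff A) implies (not A iff (A implies C)) = 1 implies 3/4 = 3/4
C implies A = 3/4 implies 1/4 = 1/2
not (C implies A) = not 1/2 = 1/2
not A = not 1/4 = 3/4
not A iff A = 3/4 iff 1/4 = 1/2
A or C = 1/4 or 3/4 = 3/4
B implies (A or C) = 1/4 implies 3/4 = 1
(not A iff A) or (B implies (A or C)) = 1/2 or 1 = 1
not (C implies A) iff ((not A iff A) or (B implies (A or C))) = 1/2 iff 1 = 1/2
((B iff A) implies (not A iff (A implies C))) or (not (C implies A) iff ((not A iff A) or (B implies (A or C)))) = 3/4 or 1/2 = 3/4
not (((B iff A) implies (not A iff (A implies C))) or (not (C implies A) iff ((not A iff A) or (B implies (A or C))))) = not 3/4 = 1/4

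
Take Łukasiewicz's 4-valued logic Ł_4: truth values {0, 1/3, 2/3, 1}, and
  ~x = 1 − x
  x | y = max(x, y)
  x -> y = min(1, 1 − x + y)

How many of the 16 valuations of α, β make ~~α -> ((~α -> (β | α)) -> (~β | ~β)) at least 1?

α = 0, β = 0 ↦ 1  ≥
α = 0, β = 1/3 ↦ 1  ≥
α = 0, β = 2/3 ↦ 1  ≥
α = 0, β = 1 ↦ 1  ≥
α = 1/3, β = 0 ↦ 1  ≥
α = 1/3, β = 1/3 ↦ 1  ≥
α = 1/3, β = 2/3 ↦ 1  ≥
α = 1/3, β = 1 ↦ 2/3  <
α = 2/3, β = 0 ↦ 1  ≥
α = 2/3, β = 1/3 ↦ 1  ≥
α = 2/3, β = 2/3 ↦ 2/3  <
α = 2/3, β = 1 ↦ 1/3  <
α = 1, β = 0 ↦ 1  ≥
α = 1, β = 1/3 ↦ 2/3  <
α = 1, β = 2/3 ↦ 1/3  <
α = 1, β = 1 ↦ 0  <
So 10 of the 16 assignments meet the threshold.

10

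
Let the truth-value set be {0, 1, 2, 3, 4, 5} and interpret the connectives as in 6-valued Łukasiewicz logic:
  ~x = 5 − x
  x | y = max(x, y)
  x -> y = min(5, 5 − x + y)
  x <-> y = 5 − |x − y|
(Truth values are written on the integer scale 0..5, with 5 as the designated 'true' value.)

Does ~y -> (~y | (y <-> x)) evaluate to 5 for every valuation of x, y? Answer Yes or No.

At x = 2, y = 3, for instance:
~y = ~3 = 2
y <-> x = 3 <-> 2 = 4
~y | (y <-> x) = 2 | 4 = 4
~y -> (~y | (y <-> x)) = 2 -> 4 = 5
and checking the remaining 35 assignments likewise gives ≥ 5 in every case.

Yes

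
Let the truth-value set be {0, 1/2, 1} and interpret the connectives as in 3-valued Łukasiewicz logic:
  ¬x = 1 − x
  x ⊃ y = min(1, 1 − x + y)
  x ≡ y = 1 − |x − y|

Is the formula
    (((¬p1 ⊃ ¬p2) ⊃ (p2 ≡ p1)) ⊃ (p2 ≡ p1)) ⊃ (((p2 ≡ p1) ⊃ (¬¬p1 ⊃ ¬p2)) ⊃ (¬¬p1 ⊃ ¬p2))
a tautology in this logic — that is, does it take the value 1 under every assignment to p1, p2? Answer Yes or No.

No

Counterexample: take p1 = 1, p2 = 1/2.
¬p1 = ¬1 = 0
¬p2 = ¬1/2 = 1/2
¬p1 ⊃ ¬p2 = 0 ⊃ 1/2 = 1
p2 ≡ p1 = 1/2 ≡ 1 = 1/2
(¬p1 ⊃ ¬p2) ⊃ (p2 ≡ p1) = 1 ⊃ 1/2 = 1/2
p2 ≡ p1 = 1/2 ≡ 1 = 1/2
((¬p1 ⊃ ¬p2) ⊃ (p2 ≡ p1)) ⊃ (p2 ≡ p1) = 1/2 ⊃ 1/2 = 1
p2 ≡ p1 = 1/2 ≡ 1 = 1/2
¬p1 = ¬1 = 0
¬¬p1 = ¬0 = 1
¬p2 = ¬1/2 = 1/2
¬¬p1 ⊃ ¬p2 = 1 ⊃ 1/2 = 1/2
(p2 ≡ p1) ⊃ (¬¬p1 ⊃ ¬p2) = 1/2 ⊃ 1/2 = 1
¬p1 = ¬1 = 0
¬¬p1 = ¬0 = 1
¬p2 = ¬1/2 = 1/2
¬¬p1 ⊃ ¬p2 = 1 ⊃ 1/2 = 1/2
((p2 ≡ p1) ⊃ (¬¬p1 ⊃ ¬p2)) ⊃ (¬¬p1 ⊃ ¬p2) = 1 ⊃ 1/2 = 1/2
(((¬p1 ⊃ ¬p2) ⊃ (p2 ≡ p1)) ⊃ (p2 ≡ p1)) ⊃ (((p2 ≡ p1) ⊃ (¬¬p1 ⊃ ¬p2)) ⊃ (¬¬p1 ⊃ ¬p2)) = 1 ⊃ 1/2 = 1/2
This gives 1/2 ≠ 1.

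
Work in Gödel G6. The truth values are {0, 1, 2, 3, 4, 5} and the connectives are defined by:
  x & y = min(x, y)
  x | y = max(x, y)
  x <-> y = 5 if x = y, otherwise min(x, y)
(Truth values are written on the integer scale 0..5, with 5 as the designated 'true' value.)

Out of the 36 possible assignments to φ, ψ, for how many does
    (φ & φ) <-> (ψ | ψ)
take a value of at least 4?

8

value 5: 6 assignments (counts)
value 4: 2 assignments (counts)
value 3: 4 assignments
value 2: 6 assignments
value 1: 8 assignments
value 0: 10 assignments
So 8 of the 36 assignments meet the threshold.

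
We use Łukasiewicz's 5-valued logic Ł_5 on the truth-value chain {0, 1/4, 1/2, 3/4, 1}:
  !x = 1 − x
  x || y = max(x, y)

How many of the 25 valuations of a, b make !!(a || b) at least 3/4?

16

value 1: 9 assignments (counts)
value 3/4: 7 assignments (counts)
value 1/2: 5 assignments
value 1/4: 3 assignments
value 0: 1 assignment
So 16 of the 25 assignments meet the threshold.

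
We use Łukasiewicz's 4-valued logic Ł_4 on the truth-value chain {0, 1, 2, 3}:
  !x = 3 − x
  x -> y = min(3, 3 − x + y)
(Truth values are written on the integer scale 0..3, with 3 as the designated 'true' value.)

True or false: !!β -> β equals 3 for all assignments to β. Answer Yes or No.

Yes

β = 0 ↦ 3
β = 1 ↦ 3
β = 2 ↦ 3
β = 3 ↦ 3
Every assignment gives a value ≥ 3.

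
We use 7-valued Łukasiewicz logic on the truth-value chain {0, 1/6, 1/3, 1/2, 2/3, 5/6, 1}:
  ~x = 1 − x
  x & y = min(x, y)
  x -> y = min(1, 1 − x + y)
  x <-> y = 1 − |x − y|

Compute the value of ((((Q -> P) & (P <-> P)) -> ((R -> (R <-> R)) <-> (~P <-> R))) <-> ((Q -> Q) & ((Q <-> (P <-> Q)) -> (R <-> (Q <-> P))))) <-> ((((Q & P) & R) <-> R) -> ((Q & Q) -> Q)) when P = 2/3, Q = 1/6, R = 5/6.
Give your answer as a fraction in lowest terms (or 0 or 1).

1/2

Q -> P = 1/6 -> 2/3 = 1
P <-> P = 2/3 <-> 2/3 = 1
(Q -> P) & (P <-> P) = 1 & 1 = 1
R <-> R = 5/6 <-> 5/6 = 1
R -> (R <-> R) = 5/6 -> 1 = 1
~P = ~2/3 = 1/3
~P <-> R = 1/3 <-> 5/6 = 1/2
(R -> (R <-> R)) <-> (~P <-> R) = 1 <-> 1/2 = 1/2
((Q -> P) & (P <-> P)) -> ((R -> (R <-> R)) <-> (~P <-> R)) = 1 -> 1/2 = 1/2
Q -> Q = 1/6 -> 1/6 = 1
P <-> Q = 2/3 <-> 1/6 = 1/2
Q <-> (P <-> Q) = 1/6 <-> 1/2 = 2/3
Q <-> P = 1/6 <-> 2/3 = 1/2
R <-> (Q <-> P) = 5/6 <-> 1/2 = 2/3
(Q <-> (P <-> Q)) -> (R <-> (Q <-> P)) = 2/3 -> 2/3 = 1
(Q -> Q) & ((Q <-> (P <-> Q)) -> (R <-> (Q <-> P))) = 1 & 1 = 1
(((Q -> P) & (P <-> P)) -> ((R -> (R <-> R)) <-> (~P <-> R))) <-> ((Q -> Q) & ((Q <-> (P <-> Q)) -> (R <-> (Q <-> P)))) = 1/2 <-> 1 = 1/2
Q & P = 1/6 & 2/3 = 1/6
(Q & P) & R = 1/6 & 5/6 = 1/6
((Q & P) & R) <-> R = 1/6 <-> 5/6 = 1/3
Q & Q = 1/6 & 1/6 = 1/6
(Q & Q) -> Q = 1/6 -> 1/6 = 1
(((Q & P) & R) <-> R) -> ((Q & Q) -> Q) = 1/3 -> 1 = 1
((((Q -> P) & (P <-> P)) -> ((R -> (R <-> R)) <-> (~P <-> R))) <-> ((Q -> Q) & ((Q <-> (P <-> Q)) -> (R <-> (Q <-> P))))) <-> ((((Q & P) & R) <-> R) -> ((Q & Q) -> Q)) = 1/2 <-> 1 = 1/2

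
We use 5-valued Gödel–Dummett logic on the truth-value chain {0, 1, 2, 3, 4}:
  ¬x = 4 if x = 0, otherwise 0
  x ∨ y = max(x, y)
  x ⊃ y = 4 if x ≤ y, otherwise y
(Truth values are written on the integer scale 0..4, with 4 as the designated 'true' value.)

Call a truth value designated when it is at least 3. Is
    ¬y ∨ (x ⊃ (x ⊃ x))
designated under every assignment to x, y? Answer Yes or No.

Yes

At x = 2, y = 3, for instance:
¬y = ¬3 = 0
x ⊃ x = 2 ⊃ 2 = 4
x ⊃ (x ⊃ x) = 2 ⊃ 4 = 4
¬y ∨ (x ⊃ (x ⊃ x)) = 0 ∨ 4 = 4
and checking the remaining 24 assignments likewise gives ≥ 3 in every case.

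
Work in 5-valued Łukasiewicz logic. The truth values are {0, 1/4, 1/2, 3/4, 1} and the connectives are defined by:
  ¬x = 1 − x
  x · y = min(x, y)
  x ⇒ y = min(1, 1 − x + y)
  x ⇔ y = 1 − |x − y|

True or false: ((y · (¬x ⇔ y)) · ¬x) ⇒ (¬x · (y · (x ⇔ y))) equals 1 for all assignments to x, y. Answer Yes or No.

No

Counterexample: take x = 0, y = 3/4.
¬x = ¬0 = 1
¬x ⇔ y = 1 ⇔ 3/4 = 3/4
y · (¬x ⇔ y) = 3/4 · 3/4 = 3/4
¬x = ¬0 = 1
(y · (¬x ⇔ y)) · ¬x = 3/4 · 1 = 3/4
¬x = ¬0 = 1
x ⇔ y = 0 ⇔ 3/4 = 1/4
y · (x ⇔ y) = 3/4 · 1/4 = 1/4
¬x · (y · (x ⇔ y)) = 1 · 1/4 = 1/4
((y · (¬x ⇔ y)) · ¬x) ⇒ (¬x · (y · (x ⇔ y))) = 3/4 ⇒ 1/4 = 1/2
This gives 1/2 ≠ 1.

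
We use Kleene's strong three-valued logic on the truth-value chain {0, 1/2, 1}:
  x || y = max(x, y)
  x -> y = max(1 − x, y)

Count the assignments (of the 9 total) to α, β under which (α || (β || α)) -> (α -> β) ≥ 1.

α = 0, β = 0 ↦ 1  ≥
α = 0, β = 1/2 ↦ 1  ≥
α = 0, β = 1 ↦ 1  ≥
α = 1/2, β = 0 ↦ 1/2  <
α = 1/2, β = 1/2 ↦ 1/2  <
α = 1/2, β = 1 ↦ 1  ≥
α = 1, β = 0 ↦ 0  <
α = 1, β = 1/2 ↦ 1/2  <
α = 1, β = 1 ↦ 1  ≥
So 5 of the 9 assignments meet the threshold.

5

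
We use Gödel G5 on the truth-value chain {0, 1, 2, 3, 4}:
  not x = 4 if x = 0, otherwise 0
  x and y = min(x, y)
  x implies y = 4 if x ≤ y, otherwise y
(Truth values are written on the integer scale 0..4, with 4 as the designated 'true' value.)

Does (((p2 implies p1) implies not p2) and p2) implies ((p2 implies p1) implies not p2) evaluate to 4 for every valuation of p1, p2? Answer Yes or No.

Yes

At p1 = 0, p2 = 1, for instance:
p2 implies p1 = 1 implies 0 = 0
not p2 = not 1 = 0
(p2 implies p1) implies not p2 = 0 implies 0 = 4
((p2 implies p1) implies not p2) and p2 = 4 and 1 = 1
(((p2 implies p1) implies not p2) and p2) implies ((p2 implies p1) implies not p2) = 1 implies 4 = 4
and checking the remaining 24 assignments likewise gives ≥ 4 in every case.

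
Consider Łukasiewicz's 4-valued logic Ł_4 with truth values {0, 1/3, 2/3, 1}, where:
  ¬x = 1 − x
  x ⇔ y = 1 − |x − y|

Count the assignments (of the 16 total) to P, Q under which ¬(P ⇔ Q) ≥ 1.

2

P = 0, Q = 0 ↦ 0  <
P = 0, Q = 1/3 ↦ 1/3  <
P = 0, Q = 2/3 ↦ 2/3  <
P = 0, Q = 1 ↦ 1  ≥
P = 1/3, Q = 0 ↦ 1/3  <
P = 1/3, Q = 1/3 ↦ 0  <
P = 1/3, Q = 2/3 ↦ 1/3  <
P = 1/3, Q = 1 ↦ 2/3  <
P = 2/3, Q = 0 ↦ 2/3  <
P = 2/3, Q = 1/3 ↦ 1/3  <
P = 2/3, Q = 2/3 ↦ 0  <
P = 2/3, Q = 1 ↦ 1/3  <
P = 1, Q = 0 ↦ 1  ≥
P = 1, Q = 1/3 ↦ 2/3  <
P = 1, Q = 2/3 ↦ 1/3  <
P = 1, Q = 1 ↦ 0  <
So 2 of the 16 assignments meet the threshold.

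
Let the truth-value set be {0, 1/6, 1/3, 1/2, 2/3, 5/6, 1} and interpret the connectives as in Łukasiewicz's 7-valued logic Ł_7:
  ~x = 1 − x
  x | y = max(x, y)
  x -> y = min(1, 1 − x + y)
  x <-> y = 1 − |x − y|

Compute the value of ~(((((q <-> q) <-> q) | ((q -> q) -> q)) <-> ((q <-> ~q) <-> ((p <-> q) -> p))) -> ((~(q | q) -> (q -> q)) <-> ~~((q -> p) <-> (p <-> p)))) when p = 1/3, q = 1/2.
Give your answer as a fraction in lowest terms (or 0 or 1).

1/6

q <-> q = 1/2 <-> 1/2 = 1
(q <-> q) <-> q = 1 <-> 1/2 = 1/2
q -> q = 1/2 -> 1/2 = 1
(q -> q) -> q = 1 -> 1/2 = 1/2
((q <-> q) <-> q) | ((q -> q) -> q) = 1/2 | 1/2 = 1/2
~q = ~1/2 = 1/2
q <-> ~q = 1/2 <-> 1/2 = 1
p <-> q = 1/3 <-> 1/2 = 5/6
(p <-> q) -> p = 5/6 -> 1/3 = 1/2
(q <-> ~q) <-> ((p <-> q) -> p) = 1 <-> 1/2 = 1/2
(((q <-> q) <-> q) | ((q -> q) -> q)) <-> ((q <-> ~q) <-> ((p <-> q) -> p)) = 1/2 <-> 1/2 = 1
q | q = 1/2 | 1/2 = 1/2
~(q | q) = ~1/2 = 1/2
q -> q = 1/2 -> 1/2 = 1
~(q | q) -> (q -> q) = 1/2 -> 1 = 1
q -> p = 1/2 -> 1/3 = 5/6
p <-> p = 1/3 <-> 1/3 = 1
(q -> p) <-> (p <-> p) = 5/6 <-> 1 = 5/6
~((q -> p) <-> (p <-> p)) = ~5/6 = 1/6
~~((q -> p) <-> (p <-> p)) = ~1/6 = 5/6
(~(q | q) -> (q -> q)) <-> ~~((q -> p) <-> (p <-> p)) = 1 <-> 5/6 = 5/6
((((q <-> q) <-> q) | ((q -> q) -> q)) <-> ((q <-> ~q) <-> ((p <-> q) -> p))) -> ((~(q | q) -> (q -> q)) <-> ~~((q -> p) <-> (p <-> p))) = 1 -> 5/6 = 5/6
~(((((q <-> q) <-> q) | ((q -> q) -> q)) <-> ((q <-> ~q) <-> ((p <-> q) -> p))) -> ((~(q | q) -> (q -> q)) <-> ~~((q -> p) <-> (p <-> p)))) = ~5/6 = 1/6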